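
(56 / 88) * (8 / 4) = 14 / 11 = 1.27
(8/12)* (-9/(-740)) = 3/370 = 0.01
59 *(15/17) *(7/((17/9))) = 55755/289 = 192.92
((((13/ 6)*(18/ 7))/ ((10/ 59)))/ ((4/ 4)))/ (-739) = -2301/ 51730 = -0.04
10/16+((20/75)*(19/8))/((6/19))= 2.63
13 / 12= 1.08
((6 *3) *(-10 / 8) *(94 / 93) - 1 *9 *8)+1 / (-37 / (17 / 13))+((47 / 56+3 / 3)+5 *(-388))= -1697535751 / 835016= -2032.94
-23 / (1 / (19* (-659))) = 287983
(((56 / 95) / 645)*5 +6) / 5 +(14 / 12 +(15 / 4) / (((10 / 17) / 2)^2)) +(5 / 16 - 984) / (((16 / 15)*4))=-11597531351 / 62745600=-184.83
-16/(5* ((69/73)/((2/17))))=-2336/5865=-0.40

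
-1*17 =-17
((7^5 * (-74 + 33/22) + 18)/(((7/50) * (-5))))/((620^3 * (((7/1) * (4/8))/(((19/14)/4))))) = 0.00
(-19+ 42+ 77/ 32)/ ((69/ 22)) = 2981/ 368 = 8.10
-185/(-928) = 185/928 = 0.20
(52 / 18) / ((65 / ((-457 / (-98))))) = 457 / 2205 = 0.21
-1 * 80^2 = -6400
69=69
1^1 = 1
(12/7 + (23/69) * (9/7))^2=225/49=4.59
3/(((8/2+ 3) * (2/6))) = 9/7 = 1.29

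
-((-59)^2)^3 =-42180533641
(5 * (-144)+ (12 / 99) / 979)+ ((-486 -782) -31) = -65227829 / 32307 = -2019.00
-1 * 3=-3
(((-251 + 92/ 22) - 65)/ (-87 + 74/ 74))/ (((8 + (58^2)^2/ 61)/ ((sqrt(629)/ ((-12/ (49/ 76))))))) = -732305 * sqrt(629)/ 697410755712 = -0.00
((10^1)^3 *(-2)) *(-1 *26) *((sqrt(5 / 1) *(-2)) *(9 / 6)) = -156000 *sqrt(5) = -348826.60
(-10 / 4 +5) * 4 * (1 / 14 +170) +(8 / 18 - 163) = 96904 / 63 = 1538.16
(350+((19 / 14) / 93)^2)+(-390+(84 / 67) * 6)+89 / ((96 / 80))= 4735011493 / 113578668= 41.69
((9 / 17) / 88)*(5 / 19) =45 / 28424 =0.00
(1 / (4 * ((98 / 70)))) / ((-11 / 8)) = -10 / 77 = -0.13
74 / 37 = 2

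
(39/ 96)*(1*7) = 91/ 32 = 2.84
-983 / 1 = -983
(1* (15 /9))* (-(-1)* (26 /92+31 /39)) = 9665 /5382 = 1.80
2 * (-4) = -8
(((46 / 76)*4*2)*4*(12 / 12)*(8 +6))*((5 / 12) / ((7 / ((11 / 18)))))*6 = 10120 / 171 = 59.18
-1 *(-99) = 99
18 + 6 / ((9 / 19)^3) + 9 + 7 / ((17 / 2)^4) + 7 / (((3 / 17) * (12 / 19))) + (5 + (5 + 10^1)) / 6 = 12144312827 / 81182412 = 149.59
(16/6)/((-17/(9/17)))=-24/289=-0.08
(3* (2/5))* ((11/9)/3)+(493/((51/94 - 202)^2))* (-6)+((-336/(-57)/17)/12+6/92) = 4217625511741/8267938323210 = 0.51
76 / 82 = 38 / 41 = 0.93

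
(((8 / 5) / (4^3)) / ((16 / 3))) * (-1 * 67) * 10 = -201 / 64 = -3.14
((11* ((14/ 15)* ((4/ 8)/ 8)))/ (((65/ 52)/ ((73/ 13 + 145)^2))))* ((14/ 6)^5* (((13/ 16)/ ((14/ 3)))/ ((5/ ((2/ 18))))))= 177193696757/ 56862000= 3116.21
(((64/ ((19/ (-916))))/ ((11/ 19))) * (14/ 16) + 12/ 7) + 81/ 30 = -3587321/ 770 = -4658.86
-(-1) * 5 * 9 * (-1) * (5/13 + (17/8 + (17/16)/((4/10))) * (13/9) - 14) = 125595/416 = 301.91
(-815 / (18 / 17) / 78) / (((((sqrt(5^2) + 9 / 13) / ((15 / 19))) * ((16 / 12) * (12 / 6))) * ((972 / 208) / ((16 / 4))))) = -900575 / 2049948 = -0.44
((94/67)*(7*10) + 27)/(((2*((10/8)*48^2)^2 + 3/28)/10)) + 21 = 653534717941/31120589001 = 21.00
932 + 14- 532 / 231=31142 / 33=943.70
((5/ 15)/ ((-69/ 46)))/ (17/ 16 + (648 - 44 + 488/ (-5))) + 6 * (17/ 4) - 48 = -22.50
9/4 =2.25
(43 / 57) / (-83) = -0.01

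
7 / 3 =2.33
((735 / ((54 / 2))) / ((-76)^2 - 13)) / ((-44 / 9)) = -0.00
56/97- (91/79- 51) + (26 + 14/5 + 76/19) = 3188782/38315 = 83.23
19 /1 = 19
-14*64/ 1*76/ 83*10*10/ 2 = -3404800/ 83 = -41021.69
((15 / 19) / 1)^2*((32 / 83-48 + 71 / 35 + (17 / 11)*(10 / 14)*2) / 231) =-2970315 / 25378661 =-0.12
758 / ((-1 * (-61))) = 758 / 61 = 12.43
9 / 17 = 0.53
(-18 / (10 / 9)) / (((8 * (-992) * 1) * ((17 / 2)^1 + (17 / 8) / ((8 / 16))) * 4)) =27 / 674560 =0.00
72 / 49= 1.47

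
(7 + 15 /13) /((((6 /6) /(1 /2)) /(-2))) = -106 /13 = -8.15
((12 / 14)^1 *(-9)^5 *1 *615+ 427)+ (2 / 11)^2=-26364426313 / 847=-31126831.54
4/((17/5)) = 1.18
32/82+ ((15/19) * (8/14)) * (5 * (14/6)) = 4404/779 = 5.65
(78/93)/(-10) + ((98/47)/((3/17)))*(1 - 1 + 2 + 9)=2838697/21855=129.89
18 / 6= 3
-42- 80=-122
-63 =-63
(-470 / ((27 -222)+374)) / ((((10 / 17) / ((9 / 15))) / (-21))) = 50337 / 895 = 56.24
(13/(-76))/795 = -13/60420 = -0.00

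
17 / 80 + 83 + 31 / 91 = 608267 / 7280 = 83.55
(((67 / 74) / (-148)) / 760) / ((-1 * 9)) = 67 / 74911680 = 0.00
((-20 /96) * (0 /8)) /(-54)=0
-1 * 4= -4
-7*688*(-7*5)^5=252945350000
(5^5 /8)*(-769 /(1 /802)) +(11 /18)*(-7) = -240913285.53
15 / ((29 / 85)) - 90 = -1335 / 29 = -46.03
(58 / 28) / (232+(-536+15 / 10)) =-29 / 4235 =-0.01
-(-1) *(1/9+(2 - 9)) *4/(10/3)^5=-837/12500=-0.07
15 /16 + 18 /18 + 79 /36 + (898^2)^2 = 93641387215699 /144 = 650287411220.13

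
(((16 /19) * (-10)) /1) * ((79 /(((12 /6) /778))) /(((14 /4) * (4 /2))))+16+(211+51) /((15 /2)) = -73652788 /1995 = -36918.69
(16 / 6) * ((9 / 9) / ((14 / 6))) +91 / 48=3.04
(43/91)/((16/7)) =43/208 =0.21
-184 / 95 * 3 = -552 / 95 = -5.81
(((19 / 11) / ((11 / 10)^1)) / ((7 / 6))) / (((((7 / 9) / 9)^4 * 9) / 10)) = 54525846600 / 2033647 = 26811.85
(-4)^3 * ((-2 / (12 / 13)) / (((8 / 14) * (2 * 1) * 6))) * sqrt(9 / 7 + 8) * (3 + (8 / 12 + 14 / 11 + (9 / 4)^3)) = 448357 * sqrt(455) / 9504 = 1006.29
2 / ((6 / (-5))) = -5 / 3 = -1.67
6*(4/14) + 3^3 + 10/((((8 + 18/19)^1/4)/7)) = 7141/119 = 60.01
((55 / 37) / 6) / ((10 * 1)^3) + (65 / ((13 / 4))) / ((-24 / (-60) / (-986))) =-2188919989 / 44400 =-49300.00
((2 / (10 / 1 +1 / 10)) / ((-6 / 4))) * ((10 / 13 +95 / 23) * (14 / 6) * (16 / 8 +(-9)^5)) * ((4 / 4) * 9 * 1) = 24221079400 / 30199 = 802049.05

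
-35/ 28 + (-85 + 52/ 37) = -12557/ 148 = -84.84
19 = 19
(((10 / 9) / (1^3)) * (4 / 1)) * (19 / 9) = 9.38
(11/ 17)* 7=77/ 17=4.53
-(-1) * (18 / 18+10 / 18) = 14 / 9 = 1.56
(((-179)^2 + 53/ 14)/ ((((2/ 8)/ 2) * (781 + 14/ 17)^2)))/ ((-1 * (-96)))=129653203/ 29677314408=0.00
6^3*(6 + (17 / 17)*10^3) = 217296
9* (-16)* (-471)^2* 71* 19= -43093945296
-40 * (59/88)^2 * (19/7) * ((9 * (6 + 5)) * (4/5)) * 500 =-148812750/77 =-1932633.12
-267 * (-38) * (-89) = -902994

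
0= 0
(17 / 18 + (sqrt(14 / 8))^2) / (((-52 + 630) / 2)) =97 / 10404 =0.01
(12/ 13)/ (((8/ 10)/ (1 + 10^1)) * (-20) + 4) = 33/ 91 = 0.36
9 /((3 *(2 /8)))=12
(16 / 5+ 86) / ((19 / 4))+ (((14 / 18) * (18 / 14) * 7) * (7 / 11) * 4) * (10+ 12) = 39024 / 95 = 410.78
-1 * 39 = -39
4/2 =2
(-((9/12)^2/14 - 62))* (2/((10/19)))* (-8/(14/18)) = -2373309/980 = -2421.74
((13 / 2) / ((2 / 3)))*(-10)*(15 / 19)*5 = -14625 / 38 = -384.87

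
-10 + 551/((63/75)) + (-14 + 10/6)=13306/21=633.62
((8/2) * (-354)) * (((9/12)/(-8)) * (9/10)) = 4779/40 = 119.48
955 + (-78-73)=804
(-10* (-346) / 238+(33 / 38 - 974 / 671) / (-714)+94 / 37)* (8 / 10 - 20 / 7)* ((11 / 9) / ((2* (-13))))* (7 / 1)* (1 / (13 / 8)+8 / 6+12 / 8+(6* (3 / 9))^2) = 954884771483 / 11088257310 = 86.12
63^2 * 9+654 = 36375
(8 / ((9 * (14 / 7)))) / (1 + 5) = 2 / 27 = 0.07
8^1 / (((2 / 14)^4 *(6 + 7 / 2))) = 38416 / 19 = 2021.89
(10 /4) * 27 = 135 /2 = 67.50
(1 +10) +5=16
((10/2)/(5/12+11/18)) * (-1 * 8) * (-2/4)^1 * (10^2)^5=7200000000000/37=194594594594.59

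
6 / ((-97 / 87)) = -5.38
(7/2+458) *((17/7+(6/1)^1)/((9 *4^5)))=54457/129024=0.42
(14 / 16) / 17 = 7 / 136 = 0.05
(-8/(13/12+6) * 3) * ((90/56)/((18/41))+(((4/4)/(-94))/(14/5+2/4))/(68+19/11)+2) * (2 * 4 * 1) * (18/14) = -1742348448/8832005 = -197.28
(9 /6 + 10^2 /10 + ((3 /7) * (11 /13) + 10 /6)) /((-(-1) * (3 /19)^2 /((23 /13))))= 61334261 /63882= 960.12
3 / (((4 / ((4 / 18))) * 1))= 1 / 6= 0.17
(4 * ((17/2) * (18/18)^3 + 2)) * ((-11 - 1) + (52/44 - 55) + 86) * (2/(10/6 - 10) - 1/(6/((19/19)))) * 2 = -189588/275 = -689.41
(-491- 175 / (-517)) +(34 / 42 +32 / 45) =-79659037 / 162855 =-489.14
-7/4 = -1.75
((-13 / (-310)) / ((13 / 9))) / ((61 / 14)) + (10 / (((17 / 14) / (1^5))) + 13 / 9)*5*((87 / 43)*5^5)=6345043810034 / 20734815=306009.18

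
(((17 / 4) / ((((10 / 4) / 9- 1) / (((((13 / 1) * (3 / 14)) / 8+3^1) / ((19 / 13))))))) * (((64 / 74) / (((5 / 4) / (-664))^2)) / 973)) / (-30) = 112.71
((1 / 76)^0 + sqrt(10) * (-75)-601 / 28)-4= -75 * sqrt(10)-685 / 28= -261.64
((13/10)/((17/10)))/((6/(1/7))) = 13/714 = 0.02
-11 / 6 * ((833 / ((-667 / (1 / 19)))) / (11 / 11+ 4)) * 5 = 9163 / 76038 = 0.12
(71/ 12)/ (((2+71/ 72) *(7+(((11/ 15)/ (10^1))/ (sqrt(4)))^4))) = 690120000000/ 2438100629563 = 0.28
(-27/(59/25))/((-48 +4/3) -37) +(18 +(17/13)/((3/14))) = 13999435/577551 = 24.24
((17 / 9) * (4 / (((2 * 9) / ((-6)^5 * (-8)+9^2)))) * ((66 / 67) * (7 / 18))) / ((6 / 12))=4026484 / 201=20032.26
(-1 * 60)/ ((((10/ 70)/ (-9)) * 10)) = 378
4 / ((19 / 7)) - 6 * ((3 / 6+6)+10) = -1853 / 19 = -97.53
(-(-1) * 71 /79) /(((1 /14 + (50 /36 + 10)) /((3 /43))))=13419 /2452634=0.01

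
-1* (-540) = 540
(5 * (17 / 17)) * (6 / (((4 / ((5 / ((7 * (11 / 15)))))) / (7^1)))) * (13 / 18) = 1625 / 44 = 36.93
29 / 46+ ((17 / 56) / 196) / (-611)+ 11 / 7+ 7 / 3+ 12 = 7651449179 / 462737184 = 16.54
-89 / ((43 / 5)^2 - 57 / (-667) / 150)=-593630 / 493317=-1.20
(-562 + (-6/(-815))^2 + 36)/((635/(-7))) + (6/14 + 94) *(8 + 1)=2526306056761/2952480125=855.66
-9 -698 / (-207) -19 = -5098 / 207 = -24.63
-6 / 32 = -3 / 16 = -0.19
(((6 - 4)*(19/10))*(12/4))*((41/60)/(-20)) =-779/2000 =-0.39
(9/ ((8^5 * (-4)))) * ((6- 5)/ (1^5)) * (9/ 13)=-81/ 1703936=-0.00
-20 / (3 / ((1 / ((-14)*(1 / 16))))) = 160 / 21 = 7.62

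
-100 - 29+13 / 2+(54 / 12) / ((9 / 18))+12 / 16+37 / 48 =-5375 / 48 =-111.98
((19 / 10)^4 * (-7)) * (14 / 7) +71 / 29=-26100163 / 145000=-180.00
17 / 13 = 1.31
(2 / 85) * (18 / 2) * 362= 76.66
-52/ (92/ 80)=-1040/ 23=-45.22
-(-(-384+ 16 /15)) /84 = -1436 /315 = -4.56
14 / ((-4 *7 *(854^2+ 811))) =-1 / 1460254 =-0.00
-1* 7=-7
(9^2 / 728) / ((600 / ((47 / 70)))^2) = 19881 / 142688000000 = 0.00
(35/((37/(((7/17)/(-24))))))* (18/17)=-735/42772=-0.02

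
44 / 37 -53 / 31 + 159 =181776 / 1147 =158.48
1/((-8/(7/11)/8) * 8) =-7/88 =-0.08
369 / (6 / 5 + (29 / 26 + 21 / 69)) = 367770 / 2611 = 140.85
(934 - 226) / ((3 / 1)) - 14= 222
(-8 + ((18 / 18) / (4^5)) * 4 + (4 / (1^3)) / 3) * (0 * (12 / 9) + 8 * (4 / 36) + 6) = -158627 / 3456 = -45.90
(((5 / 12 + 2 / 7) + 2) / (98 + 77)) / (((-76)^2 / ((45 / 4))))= 681 / 22641920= 0.00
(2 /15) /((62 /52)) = 52 /465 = 0.11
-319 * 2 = -638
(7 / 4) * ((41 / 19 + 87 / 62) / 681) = 29365 / 3208872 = 0.01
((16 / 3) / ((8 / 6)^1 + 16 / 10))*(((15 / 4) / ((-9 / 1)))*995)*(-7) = 174125 / 33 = 5276.52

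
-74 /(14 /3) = -15.86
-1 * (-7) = 7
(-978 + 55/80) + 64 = -14613/16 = -913.31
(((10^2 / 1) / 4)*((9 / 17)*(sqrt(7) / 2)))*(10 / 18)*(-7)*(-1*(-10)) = -4375*sqrt(7) / 17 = -680.89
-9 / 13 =-0.69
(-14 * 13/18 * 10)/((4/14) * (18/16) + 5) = -25480/1341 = -19.00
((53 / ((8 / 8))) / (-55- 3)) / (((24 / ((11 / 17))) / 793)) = -462319 / 23664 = -19.54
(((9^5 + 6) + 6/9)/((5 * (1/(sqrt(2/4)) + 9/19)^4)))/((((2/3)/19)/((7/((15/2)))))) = 2698409077561496747/12661739712075 - 562210909016314404 * sqrt(2)/4220579904025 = 24732.00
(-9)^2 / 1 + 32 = 113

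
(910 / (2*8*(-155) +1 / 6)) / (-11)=5460 / 163669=0.03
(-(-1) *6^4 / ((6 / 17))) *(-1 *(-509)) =1869048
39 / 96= 13 / 32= 0.41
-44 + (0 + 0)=-44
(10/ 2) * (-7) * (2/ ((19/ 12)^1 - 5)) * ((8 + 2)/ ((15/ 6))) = 3360/ 41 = 81.95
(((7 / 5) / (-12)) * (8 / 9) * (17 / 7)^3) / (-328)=4913 / 1084860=0.00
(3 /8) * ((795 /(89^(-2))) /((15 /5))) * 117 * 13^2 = 124514436735 /8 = 15564304591.88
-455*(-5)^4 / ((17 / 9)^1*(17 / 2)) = -5118750 / 289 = -17711.94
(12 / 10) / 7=6 / 35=0.17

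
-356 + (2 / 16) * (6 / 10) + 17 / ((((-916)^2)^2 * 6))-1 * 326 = -14402562275757419 / 21120449134080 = -681.92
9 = 9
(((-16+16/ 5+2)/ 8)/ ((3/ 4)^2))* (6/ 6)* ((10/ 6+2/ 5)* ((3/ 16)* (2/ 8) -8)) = 15779/ 400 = 39.45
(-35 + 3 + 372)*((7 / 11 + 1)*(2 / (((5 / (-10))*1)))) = -24480 / 11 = -2225.45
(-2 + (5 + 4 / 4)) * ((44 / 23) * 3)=528 / 23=22.96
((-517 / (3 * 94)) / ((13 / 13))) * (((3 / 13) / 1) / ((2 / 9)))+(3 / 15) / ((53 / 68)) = -22699 / 13780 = -1.65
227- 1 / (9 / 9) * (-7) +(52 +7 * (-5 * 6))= 76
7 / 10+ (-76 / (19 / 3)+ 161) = 1497 / 10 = 149.70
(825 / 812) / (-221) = -825 / 179452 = -0.00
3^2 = 9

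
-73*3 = -219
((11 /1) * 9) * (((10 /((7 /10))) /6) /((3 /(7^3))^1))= 26950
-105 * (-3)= 315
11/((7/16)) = 176/7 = 25.14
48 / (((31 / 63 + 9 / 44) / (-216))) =-28740096 / 1931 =-14883.53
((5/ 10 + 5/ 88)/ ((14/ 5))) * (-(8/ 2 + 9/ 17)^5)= -8612495045/ 22717712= -379.11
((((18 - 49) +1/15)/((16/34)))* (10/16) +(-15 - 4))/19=-721/228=-3.16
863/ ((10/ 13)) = 11219/ 10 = 1121.90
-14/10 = -7/5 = -1.40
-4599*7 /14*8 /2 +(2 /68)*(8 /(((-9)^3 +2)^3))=-60082163001382 /6532089911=-9198.00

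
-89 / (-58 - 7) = 89 / 65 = 1.37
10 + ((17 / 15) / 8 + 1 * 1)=1337 / 120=11.14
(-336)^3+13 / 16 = -37933055.19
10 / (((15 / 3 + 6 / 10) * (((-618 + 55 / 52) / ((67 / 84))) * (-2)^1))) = 21775 / 18863628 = 0.00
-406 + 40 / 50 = -2026 / 5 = -405.20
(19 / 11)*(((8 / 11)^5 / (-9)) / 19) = -32768 / 15944049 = -0.00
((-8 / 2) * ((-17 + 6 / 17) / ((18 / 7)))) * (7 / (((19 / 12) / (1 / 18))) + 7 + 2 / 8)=194.10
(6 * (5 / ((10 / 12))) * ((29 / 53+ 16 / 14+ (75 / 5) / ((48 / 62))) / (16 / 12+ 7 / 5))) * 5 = 42201675 / 30422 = 1387.21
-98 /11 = -8.91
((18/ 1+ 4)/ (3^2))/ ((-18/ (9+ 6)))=-55/ 27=-2.04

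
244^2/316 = 14884/79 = 188.41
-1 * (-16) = 16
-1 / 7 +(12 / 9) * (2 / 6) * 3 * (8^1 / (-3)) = -233 / 63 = -3.70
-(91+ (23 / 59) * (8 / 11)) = -59243 / 649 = -91.28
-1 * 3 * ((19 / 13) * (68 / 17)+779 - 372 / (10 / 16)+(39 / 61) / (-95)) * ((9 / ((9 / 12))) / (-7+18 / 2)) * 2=-514313496 / 75335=-6827.02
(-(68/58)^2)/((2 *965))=-578/811565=-0.00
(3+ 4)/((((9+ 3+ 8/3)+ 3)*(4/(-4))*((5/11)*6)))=-0.15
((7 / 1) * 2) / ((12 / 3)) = 7 / 2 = 3.50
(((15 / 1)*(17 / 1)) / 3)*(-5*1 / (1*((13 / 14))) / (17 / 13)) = -350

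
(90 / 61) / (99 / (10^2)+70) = 9000 / 433039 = 0.02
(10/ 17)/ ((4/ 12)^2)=90/ 17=5.29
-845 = -845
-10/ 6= -5/ 3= -1.67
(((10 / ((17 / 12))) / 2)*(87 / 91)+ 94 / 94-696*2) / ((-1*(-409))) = -2146657 / 632723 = -3.39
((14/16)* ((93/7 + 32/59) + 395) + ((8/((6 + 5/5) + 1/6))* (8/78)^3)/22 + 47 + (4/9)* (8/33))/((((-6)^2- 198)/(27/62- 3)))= 142075132867529/22169322139536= 6.41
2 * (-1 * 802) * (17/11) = -27268/11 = -2478.91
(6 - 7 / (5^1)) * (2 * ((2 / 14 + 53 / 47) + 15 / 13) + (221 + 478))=69238303 / 21385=3237.70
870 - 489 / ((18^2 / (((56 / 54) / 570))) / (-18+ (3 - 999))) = 60444679 / 69255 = 872.78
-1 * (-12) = 12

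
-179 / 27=-6.63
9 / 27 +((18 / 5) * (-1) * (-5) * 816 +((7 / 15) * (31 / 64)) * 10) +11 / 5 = 2350847 / 160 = 14692.79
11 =11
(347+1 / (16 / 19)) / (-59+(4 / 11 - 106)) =-61281 / 28976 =-2.11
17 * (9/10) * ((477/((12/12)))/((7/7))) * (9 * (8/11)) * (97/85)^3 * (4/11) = 564207147216/21855625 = 25815.19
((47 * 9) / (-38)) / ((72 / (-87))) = 4089 / 304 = 13.45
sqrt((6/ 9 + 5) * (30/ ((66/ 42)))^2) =70 * sqrt(51)/ 11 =45.45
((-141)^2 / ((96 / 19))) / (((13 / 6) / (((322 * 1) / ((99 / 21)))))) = 141903951 / 1144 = 124041.92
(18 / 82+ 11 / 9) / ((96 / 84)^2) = 6517 / 5904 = 1.10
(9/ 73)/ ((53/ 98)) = 882/ 3869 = 0.23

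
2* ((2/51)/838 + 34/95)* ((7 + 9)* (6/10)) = 23252512/3383425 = 6.87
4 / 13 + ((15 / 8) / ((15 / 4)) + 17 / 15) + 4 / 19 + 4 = 6.15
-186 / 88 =-93 / 44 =-2.11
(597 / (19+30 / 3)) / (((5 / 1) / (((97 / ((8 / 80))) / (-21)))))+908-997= -56673 / 203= -279.18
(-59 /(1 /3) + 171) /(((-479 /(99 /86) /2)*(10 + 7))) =594 /350149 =0.00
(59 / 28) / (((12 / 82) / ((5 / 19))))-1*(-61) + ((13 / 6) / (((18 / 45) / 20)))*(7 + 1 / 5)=2696567 / 3192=844.79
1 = 1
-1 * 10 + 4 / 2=-8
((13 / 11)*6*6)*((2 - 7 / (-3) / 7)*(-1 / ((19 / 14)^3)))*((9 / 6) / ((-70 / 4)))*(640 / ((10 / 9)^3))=14978815488 / 9431125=1588.23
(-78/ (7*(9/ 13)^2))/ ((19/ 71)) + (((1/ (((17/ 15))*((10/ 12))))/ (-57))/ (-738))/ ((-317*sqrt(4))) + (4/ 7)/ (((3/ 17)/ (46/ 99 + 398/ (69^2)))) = -785818730208793/ 9233913423042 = -85.10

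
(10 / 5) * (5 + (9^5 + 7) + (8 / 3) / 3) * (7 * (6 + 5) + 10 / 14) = 578334016 / 63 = 9179905.02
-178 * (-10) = 1780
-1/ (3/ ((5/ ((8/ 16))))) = -10/ 3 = -3.33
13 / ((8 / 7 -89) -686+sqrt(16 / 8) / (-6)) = -8873046 / 528189953+1911 * sqrt(2) / 528189953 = -0.02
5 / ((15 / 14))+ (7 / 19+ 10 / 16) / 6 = 1469 / 304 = 4.83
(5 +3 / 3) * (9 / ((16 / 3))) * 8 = 81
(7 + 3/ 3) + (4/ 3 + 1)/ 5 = 127/ 15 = 8.47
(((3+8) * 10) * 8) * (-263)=-231440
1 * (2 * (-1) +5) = 3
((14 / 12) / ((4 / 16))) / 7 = 2 / 3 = 0.67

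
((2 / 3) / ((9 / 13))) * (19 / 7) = 494 / 189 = 2.61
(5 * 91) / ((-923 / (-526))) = 18410 / 71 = 259.30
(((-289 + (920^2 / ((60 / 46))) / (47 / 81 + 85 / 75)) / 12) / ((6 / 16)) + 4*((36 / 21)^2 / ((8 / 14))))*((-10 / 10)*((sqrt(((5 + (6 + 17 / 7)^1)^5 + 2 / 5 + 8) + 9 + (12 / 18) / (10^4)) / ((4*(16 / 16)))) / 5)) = -36773923*sqrt(4623779580159894) / 899798760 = -2779029.35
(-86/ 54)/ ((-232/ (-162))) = -129/ 116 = -1.11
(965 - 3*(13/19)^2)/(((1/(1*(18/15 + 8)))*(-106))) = -8000734/95665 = -83.63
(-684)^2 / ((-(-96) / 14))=68229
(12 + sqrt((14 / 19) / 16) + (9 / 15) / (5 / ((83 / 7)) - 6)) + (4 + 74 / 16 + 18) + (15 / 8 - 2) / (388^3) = sqrt(266) / 76 + 41667129331381 / 1081773053440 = 38.73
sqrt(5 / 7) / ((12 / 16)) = 4 * sqrt(35) / 21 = 1.13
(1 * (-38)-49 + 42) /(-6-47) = 45 /53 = 0.85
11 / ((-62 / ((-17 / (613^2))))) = 187 / 23297678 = 0.00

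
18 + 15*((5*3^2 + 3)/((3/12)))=2898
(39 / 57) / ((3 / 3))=13 / 19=0.68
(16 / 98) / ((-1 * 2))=-4 / 49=-0.08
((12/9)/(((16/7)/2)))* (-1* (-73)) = 511/6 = 85.17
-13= -13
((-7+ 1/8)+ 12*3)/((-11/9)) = -2097/88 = -23.83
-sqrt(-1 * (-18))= -3 * sqrt(2)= -4.24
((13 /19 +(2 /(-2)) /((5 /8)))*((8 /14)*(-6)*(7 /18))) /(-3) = -116 /285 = -0.41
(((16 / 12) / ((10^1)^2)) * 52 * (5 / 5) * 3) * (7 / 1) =364 / 25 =14.56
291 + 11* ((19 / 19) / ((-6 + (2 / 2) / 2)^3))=35203 / 121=290.93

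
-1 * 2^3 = -8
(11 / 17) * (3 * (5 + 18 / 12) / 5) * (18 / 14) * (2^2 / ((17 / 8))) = 61776 / 10115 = 6.11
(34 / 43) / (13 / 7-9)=-119 / 1075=-0.11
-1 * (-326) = 326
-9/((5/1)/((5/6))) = -3/2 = -1.50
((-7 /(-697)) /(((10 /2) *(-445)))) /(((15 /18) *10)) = -21 /38770625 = -0.00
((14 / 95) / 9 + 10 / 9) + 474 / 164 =281683 / 70110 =4.02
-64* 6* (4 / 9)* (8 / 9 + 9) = -45568 / 27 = -1687.70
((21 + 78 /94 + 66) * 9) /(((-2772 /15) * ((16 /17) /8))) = -131580 /3619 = -36.36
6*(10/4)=15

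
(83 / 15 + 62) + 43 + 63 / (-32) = 52111 / 480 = 108.56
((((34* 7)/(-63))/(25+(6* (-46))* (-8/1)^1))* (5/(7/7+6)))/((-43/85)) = 14450/6049197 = 0.00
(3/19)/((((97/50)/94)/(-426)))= -6006600/1843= -3259.14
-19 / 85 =-0.22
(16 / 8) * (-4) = -8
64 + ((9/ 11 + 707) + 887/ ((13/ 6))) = 1181.20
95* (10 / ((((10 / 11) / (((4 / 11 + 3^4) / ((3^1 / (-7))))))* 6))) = -595175 / 18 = -33065.28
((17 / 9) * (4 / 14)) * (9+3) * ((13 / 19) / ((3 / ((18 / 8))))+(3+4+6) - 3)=27166 / 399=68.09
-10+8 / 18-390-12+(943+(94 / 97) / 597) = 92326531 / 173727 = 531.45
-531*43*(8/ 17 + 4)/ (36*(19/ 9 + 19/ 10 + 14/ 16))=-17353080/ 29903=-580.31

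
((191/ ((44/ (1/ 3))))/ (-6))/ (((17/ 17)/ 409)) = -78119/ 792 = -98.64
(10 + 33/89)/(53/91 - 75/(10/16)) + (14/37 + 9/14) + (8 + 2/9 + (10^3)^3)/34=2254457043159136567/76651536402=29411765.88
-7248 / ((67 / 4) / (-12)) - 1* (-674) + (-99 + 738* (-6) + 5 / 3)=269594 / 201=1341.26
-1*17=-17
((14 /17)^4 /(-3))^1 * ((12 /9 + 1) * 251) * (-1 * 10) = 674969120 /751689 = 897.94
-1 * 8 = -8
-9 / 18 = -1 / 2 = -0.50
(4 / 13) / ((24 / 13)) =1 / 6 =0.17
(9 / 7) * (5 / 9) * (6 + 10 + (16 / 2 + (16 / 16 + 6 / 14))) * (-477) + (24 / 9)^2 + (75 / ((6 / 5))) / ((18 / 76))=-411251 / 49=-8392.88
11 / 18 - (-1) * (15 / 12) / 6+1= 131 / 72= 1.82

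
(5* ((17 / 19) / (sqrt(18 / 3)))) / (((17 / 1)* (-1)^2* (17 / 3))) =5* sqrt(6) / 646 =0.02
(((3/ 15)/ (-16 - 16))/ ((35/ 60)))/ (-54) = 1/ 5040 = 0.00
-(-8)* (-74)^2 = 43808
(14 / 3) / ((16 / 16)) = 14 / 3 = 4.67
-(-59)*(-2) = -118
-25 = -25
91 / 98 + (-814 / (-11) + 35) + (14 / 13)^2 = 262835 / 2366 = 111.09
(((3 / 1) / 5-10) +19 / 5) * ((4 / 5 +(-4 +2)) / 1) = 168 / 25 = 6.72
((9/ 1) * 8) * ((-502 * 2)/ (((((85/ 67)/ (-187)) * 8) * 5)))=6659532/ 25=266381.28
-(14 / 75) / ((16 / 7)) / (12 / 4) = -49 / 1800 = -0.03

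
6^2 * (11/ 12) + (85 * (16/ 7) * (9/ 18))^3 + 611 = 314652892/ 343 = 917355.37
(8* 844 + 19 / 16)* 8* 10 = 540255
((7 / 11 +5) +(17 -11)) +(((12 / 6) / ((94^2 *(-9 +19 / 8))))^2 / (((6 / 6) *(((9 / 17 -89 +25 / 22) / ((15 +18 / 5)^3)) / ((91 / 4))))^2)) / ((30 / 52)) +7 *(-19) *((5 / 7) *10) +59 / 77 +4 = -82128342574552405606860414179 / 87970299035926847209140625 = -933.59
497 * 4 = 1988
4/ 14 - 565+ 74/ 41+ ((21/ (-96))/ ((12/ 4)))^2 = -1488876817/ 2644992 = -562.90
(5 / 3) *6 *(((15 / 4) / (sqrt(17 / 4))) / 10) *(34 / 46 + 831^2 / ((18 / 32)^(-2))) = 19297792425 *sqrt(17) / 200192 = 397452.63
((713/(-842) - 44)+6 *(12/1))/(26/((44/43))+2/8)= 502986/475309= 1.06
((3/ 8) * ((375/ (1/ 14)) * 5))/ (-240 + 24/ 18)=-118125/ 2864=-41.24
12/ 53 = 0.23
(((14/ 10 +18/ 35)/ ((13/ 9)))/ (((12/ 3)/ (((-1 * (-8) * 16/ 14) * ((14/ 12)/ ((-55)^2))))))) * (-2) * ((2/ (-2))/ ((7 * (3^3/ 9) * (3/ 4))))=4288/ 28903875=0.00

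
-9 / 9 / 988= -1 / 988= -0.00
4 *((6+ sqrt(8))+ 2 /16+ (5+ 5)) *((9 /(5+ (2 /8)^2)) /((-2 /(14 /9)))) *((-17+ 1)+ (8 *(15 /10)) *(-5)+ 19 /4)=21280 *sqrt(2) /27+ 57190 /9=7469.05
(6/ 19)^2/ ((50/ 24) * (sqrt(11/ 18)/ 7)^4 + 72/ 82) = 13778589888/ 121363576673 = 0.11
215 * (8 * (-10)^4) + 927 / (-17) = 292399073 / 17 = 17199945.47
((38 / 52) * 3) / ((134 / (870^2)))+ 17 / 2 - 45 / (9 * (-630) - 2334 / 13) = 12391.77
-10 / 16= -5 / 8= -0.62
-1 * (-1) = 1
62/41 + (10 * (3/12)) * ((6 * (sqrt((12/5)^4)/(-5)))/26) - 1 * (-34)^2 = -15392406/13325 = -1155.15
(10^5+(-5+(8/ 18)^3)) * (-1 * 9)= -899955.79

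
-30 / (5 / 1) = -6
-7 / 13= -0.54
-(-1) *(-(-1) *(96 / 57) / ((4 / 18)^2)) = 648 / 19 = 34.11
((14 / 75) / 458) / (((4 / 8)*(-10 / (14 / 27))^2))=686 / 313014375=0.00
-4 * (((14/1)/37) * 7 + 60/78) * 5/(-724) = 0.09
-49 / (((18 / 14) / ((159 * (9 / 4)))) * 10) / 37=-54537 / 1480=-36.85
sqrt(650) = 5 *sqrt(26) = 25.50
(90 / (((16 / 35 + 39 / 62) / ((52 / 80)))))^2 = 16115033025 / 5555449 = 2900.76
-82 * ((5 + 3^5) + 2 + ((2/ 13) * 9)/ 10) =-1333238/ 65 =-20511.35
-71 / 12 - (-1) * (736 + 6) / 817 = -49103 / 9804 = -5.01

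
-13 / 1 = -13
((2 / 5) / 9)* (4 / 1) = 8 / 45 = 0.18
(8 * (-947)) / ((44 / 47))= -89018 / 11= -8092.55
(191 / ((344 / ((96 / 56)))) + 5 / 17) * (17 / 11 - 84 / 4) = -1364357 / 56287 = -24.24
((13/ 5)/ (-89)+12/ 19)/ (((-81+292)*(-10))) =-5093/ 17840050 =-0.00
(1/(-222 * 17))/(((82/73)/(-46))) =1679/154734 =0.01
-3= -3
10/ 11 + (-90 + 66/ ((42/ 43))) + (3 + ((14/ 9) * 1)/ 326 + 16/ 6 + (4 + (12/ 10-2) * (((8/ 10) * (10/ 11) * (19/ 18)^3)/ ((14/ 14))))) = -573333391/ 45748395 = -12.53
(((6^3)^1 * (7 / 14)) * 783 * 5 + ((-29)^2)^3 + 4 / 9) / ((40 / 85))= 91072659641 / 72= 1264898050.57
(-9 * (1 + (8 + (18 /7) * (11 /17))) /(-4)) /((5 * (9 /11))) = 13959 /2380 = 5.87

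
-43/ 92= -0.47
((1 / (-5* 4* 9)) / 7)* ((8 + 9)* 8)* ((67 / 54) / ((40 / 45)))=-1139 / 7560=-0.15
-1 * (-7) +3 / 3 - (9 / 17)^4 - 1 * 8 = -6561 / 83521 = -0.08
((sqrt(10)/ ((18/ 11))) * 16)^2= 77440/ 81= 956.05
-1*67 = -67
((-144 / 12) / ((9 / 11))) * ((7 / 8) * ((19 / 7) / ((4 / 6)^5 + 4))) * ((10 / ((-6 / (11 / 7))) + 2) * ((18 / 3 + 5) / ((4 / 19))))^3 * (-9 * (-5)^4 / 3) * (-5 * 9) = 1061085163057115625 / 44079616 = 24072014671.30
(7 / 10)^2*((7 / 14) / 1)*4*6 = 147 / 25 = 5.88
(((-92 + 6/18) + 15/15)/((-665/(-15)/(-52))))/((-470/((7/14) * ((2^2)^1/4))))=-3536/31255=-0.11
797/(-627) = -797/627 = -1.27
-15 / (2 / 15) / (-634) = 225 / 1268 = 0.18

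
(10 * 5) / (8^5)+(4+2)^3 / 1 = 216.00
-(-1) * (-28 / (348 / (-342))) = 798 / 29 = 27.52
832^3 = 575930368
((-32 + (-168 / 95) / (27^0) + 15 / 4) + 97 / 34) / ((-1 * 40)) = 175489 / 258400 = 0.68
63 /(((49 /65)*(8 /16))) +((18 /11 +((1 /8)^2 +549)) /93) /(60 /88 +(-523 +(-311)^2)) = 7369037225933 /44088240672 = 167.14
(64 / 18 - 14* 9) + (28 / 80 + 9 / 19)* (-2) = -212197 / 1710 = -124.09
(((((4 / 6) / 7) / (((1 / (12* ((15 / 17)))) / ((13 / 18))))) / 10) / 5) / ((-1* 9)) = -26 / 16065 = -0.00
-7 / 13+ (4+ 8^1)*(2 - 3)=-163 / 13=-12.54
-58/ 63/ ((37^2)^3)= -58/ 161640763767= -0.00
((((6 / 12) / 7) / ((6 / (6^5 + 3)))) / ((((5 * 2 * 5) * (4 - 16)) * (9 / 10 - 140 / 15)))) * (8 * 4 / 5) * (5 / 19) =5186 / 168245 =0.03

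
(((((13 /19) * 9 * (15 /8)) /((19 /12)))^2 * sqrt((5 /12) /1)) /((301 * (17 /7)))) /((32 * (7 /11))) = 101640825 * sqrt(15) /170714254592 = 0.00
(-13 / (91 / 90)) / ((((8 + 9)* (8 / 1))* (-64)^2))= -45 / 1949696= -0.00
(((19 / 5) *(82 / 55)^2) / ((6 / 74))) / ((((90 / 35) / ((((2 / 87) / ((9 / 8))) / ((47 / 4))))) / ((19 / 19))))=1058841728 / 15028608375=0.07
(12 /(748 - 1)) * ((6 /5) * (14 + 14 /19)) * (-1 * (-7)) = 3136 /1577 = 1.99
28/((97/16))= 4.62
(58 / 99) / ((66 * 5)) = 29 / 16335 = 0.00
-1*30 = -30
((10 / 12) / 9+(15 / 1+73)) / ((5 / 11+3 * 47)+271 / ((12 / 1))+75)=104654 / 283977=0.37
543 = 543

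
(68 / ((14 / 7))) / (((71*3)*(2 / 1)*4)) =0.02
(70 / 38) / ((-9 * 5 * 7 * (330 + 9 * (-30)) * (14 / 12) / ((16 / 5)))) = -8 / 29925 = -0.00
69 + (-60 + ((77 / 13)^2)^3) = 208465821370 / 4826809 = 43189.16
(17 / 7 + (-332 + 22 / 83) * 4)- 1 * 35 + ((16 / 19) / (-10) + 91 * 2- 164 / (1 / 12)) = -173621138 / 55195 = -3145.60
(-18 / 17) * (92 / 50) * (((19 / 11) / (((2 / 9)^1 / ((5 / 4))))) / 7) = -35397 / 13090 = -2.70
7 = 7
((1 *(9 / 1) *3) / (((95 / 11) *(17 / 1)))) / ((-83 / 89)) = -0.20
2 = 2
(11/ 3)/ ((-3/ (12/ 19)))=-44/ 57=-0.77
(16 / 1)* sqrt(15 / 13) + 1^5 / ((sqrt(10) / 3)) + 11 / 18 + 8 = 3* sqrt(10) / 10 + 155 / 18 + 16* sqrt(195) / 13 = 26.75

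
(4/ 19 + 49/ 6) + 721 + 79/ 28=1168589/ 1596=732.20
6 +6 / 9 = 20 / 3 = 6.67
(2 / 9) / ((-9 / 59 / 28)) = -3304 / 81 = -40.79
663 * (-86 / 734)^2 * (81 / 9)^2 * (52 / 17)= 303731532 / 134689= 2255.06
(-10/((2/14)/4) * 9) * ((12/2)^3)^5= -1184866161131520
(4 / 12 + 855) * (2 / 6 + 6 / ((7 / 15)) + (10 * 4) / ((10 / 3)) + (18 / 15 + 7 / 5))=7487588 / 315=23770.12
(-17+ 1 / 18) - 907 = -16631 / 18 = -923.94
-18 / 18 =-1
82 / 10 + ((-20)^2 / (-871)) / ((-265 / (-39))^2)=7706963 / 941015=8.19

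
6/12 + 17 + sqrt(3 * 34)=sqrt(102) + 35/2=27.60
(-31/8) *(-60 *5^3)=58125/2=29062.50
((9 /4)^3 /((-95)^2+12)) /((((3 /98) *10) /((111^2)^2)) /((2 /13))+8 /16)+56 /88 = 719876546968663 /1126770991381376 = 0.64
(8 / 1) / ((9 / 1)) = 8 / 9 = 0.89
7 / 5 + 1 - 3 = -3 / 5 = -0.60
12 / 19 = 0.63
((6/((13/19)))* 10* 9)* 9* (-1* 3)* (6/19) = -87480/13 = -6729.23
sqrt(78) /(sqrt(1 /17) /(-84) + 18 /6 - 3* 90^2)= -2914473744* sqrt(78) /70812968557967 + 84* sqrt(1326) /70812968557967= -0.00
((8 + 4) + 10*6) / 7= 10.29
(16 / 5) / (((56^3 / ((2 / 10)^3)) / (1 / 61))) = 1 / 418460000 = 0.00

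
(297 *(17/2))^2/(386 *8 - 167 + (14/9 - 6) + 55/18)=229431609/105106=2182.86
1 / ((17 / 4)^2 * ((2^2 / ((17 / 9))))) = 4 / 153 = 0.03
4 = 4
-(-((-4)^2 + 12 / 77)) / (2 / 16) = 9952 / 77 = 129.25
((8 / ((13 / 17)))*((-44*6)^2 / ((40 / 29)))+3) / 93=11453441 / 2015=5684.09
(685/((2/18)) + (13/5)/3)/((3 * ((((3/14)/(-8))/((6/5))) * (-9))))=20717312/2025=10230.77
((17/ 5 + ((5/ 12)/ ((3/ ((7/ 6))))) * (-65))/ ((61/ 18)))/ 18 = -7703/ 65880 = -0.12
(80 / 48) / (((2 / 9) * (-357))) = -5 / 238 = -0.02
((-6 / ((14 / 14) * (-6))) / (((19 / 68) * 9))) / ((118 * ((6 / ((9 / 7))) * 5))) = 17 / 117705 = 0.00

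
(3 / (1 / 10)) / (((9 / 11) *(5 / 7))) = 154 / 3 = 51.33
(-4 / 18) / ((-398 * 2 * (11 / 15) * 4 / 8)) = 5 / 6567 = 0.00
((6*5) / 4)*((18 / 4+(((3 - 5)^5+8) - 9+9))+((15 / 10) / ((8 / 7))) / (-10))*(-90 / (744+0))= 141345 / 7936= 17.81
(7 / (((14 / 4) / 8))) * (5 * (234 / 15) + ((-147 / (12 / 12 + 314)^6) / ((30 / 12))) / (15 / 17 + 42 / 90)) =118879720186499932 / 95256186046875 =1248.00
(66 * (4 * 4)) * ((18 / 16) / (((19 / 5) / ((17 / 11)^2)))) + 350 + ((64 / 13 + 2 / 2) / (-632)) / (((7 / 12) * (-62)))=1096.70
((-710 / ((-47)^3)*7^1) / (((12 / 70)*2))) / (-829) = -86975 / 516415602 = -0.00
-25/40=-5/8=-0.62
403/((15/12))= 1612/5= 322.40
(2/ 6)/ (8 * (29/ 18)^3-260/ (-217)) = 52731/ 5481953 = 0.01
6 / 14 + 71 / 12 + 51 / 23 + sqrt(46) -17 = -16301 / 1932 + sqrt(46) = -1.66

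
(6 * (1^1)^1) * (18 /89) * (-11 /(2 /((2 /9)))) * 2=-264 /89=-2.97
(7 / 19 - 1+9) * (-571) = -90789 / 19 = -4778.37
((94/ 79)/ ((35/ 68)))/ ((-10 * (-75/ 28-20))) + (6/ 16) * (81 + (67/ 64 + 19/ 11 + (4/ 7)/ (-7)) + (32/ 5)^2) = 16181789987767/ 346098368000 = 46.75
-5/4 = -1.25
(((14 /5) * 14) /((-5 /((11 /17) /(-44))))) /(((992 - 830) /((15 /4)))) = 49 /18360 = 0.00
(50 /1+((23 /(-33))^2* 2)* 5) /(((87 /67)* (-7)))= -138020 /22869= -6.04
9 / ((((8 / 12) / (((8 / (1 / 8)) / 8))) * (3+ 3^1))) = 18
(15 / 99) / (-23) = -5 / 759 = -0.01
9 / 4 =2.25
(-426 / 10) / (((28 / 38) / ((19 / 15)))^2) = -125.89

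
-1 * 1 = -1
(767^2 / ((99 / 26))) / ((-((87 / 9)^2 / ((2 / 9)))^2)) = -61182056 / 70020819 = -0.87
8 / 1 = 8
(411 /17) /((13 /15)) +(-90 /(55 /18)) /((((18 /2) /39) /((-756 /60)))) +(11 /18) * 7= 358901341 /218790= 1640.39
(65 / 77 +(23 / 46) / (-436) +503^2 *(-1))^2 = 288591454049780374249 / 4508316736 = 64013127503.95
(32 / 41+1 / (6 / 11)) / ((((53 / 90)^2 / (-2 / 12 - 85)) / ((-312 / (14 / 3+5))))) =69197473800 / 3339901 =20718.42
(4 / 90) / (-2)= -1 / 45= -0.02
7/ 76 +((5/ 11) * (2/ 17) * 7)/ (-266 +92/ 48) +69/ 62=1680420877/ 1396172668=1.20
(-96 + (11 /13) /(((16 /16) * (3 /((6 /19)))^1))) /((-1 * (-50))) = -2369 /1235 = -1.92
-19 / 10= -1.90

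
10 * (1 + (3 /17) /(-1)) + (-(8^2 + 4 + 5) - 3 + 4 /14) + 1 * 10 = -6840 /119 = -57.48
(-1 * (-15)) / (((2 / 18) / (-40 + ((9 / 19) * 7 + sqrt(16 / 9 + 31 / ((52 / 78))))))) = -94095 / 19 + 45 * sqrt(1738) / 2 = -4014.36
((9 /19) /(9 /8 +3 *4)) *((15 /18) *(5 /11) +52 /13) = 1156 /7315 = 0.16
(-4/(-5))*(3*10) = 24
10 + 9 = 19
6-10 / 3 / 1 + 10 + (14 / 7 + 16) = 92 / 3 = 30.67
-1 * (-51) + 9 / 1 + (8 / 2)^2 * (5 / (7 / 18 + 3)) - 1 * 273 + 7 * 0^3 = -11553 / 61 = -189.39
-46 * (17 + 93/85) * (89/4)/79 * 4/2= -3148286/6715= -468.84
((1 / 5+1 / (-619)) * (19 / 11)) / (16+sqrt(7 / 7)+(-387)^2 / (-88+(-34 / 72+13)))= -2881502 / 16544307025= -0.00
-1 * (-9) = 9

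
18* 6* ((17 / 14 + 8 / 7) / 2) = 127.29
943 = 943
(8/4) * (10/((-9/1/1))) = -20/9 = -2.22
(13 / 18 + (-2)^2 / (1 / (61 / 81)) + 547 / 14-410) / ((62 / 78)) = -2706587 / 5859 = -461.95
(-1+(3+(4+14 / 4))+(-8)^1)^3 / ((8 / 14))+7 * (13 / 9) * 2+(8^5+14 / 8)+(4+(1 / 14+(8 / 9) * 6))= 66135451 / 2016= 32805.28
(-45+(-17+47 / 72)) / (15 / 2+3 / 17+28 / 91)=-976157 / 127044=-7.68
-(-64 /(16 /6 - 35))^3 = -7077888 /912673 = -7.76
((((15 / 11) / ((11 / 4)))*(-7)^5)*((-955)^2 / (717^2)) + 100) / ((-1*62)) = 152247295600 / 642782613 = 236.86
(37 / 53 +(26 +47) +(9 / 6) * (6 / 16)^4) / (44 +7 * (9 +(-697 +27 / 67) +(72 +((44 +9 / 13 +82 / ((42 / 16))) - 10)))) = -83644301403 / 4315266580480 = -0.02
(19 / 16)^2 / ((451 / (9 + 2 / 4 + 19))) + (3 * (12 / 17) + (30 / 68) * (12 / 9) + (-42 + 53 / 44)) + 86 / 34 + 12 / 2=-115688719 / 3925504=-29.47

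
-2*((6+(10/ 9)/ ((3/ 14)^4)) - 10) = -762488/ 729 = -1045.94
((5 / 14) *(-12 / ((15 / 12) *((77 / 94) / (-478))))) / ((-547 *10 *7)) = -539184 / 10319155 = -0.05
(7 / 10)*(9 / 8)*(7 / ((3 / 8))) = 14.70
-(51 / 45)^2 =-289 / 225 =-1.28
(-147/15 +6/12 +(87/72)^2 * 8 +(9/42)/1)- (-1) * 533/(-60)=-15847/2520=-6.29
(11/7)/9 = 11/63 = 0.17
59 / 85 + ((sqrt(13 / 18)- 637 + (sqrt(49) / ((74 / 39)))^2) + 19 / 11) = -3179395941 / 5120060 + sqrt(26) / 6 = -620.12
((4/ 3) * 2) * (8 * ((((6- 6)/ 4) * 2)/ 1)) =0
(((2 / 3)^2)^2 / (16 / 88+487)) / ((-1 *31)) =-176 / 13456449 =-0.00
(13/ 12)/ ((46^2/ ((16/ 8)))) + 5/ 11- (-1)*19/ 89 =8315911/ 12429384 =0.67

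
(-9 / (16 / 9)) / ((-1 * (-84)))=-27 / 448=-0.06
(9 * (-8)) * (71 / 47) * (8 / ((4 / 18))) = -184032 / 47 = -3915.57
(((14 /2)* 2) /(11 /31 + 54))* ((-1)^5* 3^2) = -2.32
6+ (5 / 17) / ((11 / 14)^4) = 1685462 / 248897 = 6.77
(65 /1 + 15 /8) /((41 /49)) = 26215 /328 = 79.92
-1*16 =-16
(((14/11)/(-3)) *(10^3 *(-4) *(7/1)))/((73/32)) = 12544000/2409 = 5207.14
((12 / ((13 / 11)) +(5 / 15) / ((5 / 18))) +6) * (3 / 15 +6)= 34968 / 325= 107.59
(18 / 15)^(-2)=25 / 36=0.69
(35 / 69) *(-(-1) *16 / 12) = 140 / 207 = 0.68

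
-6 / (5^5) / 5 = -6 / 15625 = -0.00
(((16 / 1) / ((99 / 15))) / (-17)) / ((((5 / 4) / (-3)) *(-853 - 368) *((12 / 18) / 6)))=-192 / 76109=-0.00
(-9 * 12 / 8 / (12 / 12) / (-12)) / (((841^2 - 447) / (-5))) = -45 / 5654672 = -0.00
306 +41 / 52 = 15953 / 52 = 306.79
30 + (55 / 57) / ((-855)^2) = 250010561 / 8333685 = 30.00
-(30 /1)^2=-900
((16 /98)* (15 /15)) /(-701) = -8 /34349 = -0.00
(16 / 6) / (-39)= -8 / 117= -0.07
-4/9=-0.44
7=7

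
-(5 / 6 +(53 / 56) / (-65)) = -8941 / 10920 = -0.82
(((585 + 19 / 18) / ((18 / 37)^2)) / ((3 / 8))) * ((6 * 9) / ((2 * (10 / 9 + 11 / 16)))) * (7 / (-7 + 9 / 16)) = -99920128 / 927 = -107788.70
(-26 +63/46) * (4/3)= -2266/69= -32.84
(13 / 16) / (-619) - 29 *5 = -1436093 / 9904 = -145.00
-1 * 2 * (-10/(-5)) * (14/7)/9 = -8/9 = -0.89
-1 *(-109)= 109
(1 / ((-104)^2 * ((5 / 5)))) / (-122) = -1 / 1319552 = -0.00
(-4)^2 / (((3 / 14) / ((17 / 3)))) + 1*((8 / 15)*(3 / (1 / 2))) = 19184 / 45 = 426.31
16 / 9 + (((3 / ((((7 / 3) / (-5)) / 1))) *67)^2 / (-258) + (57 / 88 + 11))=-1177505969 / 1668744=-705.62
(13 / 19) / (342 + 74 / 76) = 26 / 13033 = 0.00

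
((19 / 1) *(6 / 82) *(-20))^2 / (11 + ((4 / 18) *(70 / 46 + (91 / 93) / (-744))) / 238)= 70.27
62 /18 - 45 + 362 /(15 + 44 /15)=-51736 /2421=-21.37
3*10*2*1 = 60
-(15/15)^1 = -1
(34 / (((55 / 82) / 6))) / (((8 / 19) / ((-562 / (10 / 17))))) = -690128.85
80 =80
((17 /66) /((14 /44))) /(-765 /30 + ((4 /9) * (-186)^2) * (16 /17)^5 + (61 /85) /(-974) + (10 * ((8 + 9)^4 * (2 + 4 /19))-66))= 0.00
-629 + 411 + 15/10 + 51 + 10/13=-4283/26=-164.73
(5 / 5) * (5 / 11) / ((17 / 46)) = 230 / 187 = 1.23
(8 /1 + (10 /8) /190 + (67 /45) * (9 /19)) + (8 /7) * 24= 192267 /5320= 36.14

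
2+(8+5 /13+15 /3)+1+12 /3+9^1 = 382 /13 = 29.38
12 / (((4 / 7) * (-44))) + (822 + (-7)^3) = 21055 / 44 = 478.52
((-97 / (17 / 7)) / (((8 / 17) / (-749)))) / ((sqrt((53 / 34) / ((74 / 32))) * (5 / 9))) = 4577139 * sqrt(66674) / 8480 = 139372.31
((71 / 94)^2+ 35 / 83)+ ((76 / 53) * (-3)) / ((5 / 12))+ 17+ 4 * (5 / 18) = 15355224803 / 1749130380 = 8.78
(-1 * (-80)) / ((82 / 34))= 1360 / 41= 33.17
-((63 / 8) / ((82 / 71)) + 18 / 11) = -61011 / 7216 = -8.45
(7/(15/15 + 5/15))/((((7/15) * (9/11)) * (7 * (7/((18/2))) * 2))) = 495/392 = 1.26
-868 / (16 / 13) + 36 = -2677 / 4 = -669.25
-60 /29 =-2.07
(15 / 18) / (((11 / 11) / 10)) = 25 / 3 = 8.33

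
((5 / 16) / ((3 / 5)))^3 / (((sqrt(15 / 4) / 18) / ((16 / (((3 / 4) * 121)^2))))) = 3125 * sqrt(15) / 4743684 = 0.00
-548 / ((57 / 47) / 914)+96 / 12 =-23540528 / 57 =-412991.72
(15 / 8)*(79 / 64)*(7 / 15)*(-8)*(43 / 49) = -3397 / 448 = -7.58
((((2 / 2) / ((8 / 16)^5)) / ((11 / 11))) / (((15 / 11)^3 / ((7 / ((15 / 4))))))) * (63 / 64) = 130438 / 5625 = 23.19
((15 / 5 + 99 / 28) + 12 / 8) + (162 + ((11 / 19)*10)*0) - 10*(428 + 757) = -327039 / 28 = -11679.96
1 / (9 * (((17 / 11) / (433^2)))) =2062379 / 153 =13479.60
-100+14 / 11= -1086 / 11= -98.73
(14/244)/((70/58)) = 29/610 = 0.05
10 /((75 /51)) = 34 /5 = 6.80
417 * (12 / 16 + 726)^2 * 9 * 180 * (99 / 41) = 141291597780135 / 164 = 861534132805.70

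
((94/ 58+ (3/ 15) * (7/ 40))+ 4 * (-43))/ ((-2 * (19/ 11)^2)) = 119547637/ 4187600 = 28.55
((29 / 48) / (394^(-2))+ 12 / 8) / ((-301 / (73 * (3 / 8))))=-8529.90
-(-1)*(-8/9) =-8/9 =-0.89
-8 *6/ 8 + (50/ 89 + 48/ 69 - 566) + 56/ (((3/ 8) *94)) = -164273182/ 288627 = -569.15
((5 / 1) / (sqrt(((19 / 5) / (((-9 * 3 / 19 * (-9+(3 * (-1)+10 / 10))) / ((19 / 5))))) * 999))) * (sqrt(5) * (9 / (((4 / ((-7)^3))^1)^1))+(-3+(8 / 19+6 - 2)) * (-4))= -77175 * sqrt(38665) / 53428 - 2700 * sqrt(7733) / 253783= -284.97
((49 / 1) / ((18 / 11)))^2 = 290521 / 324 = 896.67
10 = 10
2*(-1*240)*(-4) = 1920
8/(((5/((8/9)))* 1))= 64/45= 1.42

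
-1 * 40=-40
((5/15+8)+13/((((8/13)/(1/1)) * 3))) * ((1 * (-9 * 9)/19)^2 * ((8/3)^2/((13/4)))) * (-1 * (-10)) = 28693440/4693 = 6114.09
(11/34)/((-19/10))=-55/323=-0.17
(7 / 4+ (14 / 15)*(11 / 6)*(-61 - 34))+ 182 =763 / 36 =21.19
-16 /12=-4 /3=-1.33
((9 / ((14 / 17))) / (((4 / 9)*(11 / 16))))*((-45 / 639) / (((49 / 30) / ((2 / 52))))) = -206550 / 3482479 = -0.06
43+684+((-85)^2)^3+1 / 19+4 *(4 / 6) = 21497522432219 / 57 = 377149516354.72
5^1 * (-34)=-170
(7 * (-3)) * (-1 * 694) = 14574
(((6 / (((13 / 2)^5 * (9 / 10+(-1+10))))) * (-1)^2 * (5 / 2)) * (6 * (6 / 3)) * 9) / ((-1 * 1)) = -57600 / 4084223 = -0.01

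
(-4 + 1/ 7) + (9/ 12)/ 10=-1059/ 280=-3.78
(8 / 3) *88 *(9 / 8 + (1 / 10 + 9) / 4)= 11968 / 15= 797.87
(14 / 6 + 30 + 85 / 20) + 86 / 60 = 2281 / 60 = 38.02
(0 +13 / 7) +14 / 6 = 88 / 21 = 4.19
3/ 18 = 1/ 6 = 0.17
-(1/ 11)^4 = -0.00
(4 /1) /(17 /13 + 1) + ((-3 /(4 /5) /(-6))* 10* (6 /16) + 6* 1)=4837 /480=10.08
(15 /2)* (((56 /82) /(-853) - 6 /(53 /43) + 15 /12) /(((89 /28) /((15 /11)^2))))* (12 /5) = -38.11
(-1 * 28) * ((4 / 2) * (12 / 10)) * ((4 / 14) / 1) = -96 / 5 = -19.20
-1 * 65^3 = -274625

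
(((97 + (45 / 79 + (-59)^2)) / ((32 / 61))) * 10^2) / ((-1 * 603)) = -431128175 / 381096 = -1131.28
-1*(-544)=544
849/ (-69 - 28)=-849/ 97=-8.75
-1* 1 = -1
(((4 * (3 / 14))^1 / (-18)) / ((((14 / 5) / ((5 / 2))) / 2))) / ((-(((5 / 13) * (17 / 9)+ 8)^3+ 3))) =533871 / 4191017432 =0.00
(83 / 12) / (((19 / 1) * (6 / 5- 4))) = -415 / 3192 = -0.13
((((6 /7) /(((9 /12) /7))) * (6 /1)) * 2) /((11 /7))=672 /11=61.09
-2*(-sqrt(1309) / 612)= sqrt(1309) / 306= 0.12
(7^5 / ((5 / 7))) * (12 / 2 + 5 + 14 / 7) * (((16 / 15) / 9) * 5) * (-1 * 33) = -269180912 / 45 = -5981798.04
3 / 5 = 0.60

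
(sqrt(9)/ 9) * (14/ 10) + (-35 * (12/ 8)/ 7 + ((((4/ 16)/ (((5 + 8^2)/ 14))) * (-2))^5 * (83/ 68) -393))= -212725996127527/ 531770658660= -400.03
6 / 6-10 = -9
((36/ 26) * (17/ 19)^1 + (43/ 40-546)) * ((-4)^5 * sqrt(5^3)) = 687567232 * sqrt(5)/ 247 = 6224482.06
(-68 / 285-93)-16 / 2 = -28853 / 285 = -101.24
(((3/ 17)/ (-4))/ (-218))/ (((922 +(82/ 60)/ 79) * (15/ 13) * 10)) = 3081/ 161965615720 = 0.00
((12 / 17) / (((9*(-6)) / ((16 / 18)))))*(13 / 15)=-208 / 20655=-0.01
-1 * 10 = -10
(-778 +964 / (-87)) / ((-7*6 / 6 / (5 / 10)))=34325 / 609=56.36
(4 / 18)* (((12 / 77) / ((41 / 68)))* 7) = 544 / 1353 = 0.40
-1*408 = -408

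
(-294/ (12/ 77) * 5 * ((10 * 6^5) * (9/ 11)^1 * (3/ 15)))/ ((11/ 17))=-2040383520/ 11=-185489410.91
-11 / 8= -1.38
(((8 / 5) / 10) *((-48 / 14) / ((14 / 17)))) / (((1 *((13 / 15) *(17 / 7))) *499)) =-144 / 227045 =-0.00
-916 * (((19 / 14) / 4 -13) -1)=175185 / 14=12513.21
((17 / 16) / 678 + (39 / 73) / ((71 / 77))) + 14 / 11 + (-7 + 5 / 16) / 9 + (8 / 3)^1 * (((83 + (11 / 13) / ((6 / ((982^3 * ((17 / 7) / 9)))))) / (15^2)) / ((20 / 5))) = 36507652105896938899 / 341909560792800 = 106775.76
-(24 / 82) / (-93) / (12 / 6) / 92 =1 / 58466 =0.00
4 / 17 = 0.24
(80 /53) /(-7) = -80 /371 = -0.22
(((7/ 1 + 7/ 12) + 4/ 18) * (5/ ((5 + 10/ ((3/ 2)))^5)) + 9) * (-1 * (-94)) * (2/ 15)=5924586363/ 52521875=112.80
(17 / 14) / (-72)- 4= -4049 / 1008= -4.02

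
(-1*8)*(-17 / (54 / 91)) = 229.19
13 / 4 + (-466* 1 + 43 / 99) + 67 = -156545 / 396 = -395.32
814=814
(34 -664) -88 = -718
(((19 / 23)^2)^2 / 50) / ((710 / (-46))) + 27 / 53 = 5824127737 / 11446105250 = 0.51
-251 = -251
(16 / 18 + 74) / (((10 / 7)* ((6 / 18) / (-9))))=-7077 / 5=-1415.40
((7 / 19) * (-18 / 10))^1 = -63 / 95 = -0.66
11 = 11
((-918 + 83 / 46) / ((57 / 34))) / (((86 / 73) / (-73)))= 3818041985 / 112746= 33864.10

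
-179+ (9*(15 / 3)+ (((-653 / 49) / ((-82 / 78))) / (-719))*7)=-27676769 / 206353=-134.12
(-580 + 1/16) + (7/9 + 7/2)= -82895/144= -575.66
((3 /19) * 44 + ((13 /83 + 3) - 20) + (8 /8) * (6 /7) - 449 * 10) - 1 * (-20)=-49444110 /11039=-4479.04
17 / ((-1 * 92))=-17 / 92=-0.18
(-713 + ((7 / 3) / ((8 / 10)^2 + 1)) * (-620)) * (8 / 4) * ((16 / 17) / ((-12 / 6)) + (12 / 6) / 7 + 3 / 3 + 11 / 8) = -136358305 / 19516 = -6987.00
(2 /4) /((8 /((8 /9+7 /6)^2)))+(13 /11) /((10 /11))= 40541 /25920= 1.56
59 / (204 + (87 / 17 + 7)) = 1003 / 3674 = 0.27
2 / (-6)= -1 / 3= -0.33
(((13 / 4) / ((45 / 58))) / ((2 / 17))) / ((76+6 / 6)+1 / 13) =83317 / 180360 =0.46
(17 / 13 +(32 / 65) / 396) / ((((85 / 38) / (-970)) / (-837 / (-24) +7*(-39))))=135163.57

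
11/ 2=5.50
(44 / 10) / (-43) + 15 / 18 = 943 / 1290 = 0.73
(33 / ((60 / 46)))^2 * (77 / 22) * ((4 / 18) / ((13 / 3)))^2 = 448063 / 76050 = 5.89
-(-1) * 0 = 0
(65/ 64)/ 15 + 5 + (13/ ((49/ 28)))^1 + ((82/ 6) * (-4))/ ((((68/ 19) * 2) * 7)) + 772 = 17899243/ 22848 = 783.41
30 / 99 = 10 / 33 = 0.30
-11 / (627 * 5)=-0.00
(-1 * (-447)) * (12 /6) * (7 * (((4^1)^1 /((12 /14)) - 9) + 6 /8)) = -44849 /2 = -22424.50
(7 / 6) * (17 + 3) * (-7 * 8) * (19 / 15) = -14896 / 9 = -1655.11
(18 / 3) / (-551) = -6 / 551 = -0.01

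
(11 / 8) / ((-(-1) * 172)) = 11 / 1376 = 0.01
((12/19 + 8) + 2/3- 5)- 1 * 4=17/57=0.30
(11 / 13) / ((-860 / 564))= -1551 / 2795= -0.55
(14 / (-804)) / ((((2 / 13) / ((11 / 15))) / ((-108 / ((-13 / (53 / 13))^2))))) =648879 / 735995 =0.88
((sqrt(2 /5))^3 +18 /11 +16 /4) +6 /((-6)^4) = 2*sqrt(10) /25 +13403 /2376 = 5.89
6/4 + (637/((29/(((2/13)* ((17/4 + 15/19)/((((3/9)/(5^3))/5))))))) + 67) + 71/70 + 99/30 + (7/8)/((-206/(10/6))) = 3051418381009/95345040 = 32003.96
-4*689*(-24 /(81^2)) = 22048 /2187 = 10.08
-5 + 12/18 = -13/3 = -4.33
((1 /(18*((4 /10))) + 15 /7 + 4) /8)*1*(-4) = -3.14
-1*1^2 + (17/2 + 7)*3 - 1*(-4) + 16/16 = 101/2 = 50.50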